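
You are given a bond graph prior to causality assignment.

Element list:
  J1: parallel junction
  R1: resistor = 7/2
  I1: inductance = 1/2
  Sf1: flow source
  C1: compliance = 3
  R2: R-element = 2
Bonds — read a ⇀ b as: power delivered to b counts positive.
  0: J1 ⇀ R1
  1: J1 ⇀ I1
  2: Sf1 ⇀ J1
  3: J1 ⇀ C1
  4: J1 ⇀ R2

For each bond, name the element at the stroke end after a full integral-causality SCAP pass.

b2 stroke→Sf1  (Sf1 fixes flow; stroke at Sf1)
b1 stroke→I1  (I1 outputs flow p/I1)
b3 stroke→J1  (C1 integral (e out))
b0 stroke→R1  (common-e at J1 fixed by 3)
b4 stroke→R2  (J1 effort already set via bond 3)

b0 stroke at R1
b1 stroke at I1
b2 stroke at Sf1
b3 stroke at J1
b4 stroke at R2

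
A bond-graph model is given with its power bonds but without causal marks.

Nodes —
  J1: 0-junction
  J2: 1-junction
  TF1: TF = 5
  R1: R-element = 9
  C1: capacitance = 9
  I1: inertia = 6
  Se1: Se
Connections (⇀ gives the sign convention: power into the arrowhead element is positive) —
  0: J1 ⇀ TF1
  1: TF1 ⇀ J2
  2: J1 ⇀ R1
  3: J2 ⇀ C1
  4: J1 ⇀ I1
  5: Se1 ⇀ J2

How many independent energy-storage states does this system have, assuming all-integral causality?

2  (C1, I1 all integral)

b5 stroke→J2  (Se1 (Se) sets effort on bond)
b3 stroke→J2  (prefer integral on C1)
b1 stroke→TF1  (J2: last free bond brings flow in)
b0 stroke→J1  (TF TF1: opposite of bond 1)
b2 stroke→R1  (common-e at J1 fixed by 0)
b4 stroke→I1  (J1: bond 0 brought effort, rest push out)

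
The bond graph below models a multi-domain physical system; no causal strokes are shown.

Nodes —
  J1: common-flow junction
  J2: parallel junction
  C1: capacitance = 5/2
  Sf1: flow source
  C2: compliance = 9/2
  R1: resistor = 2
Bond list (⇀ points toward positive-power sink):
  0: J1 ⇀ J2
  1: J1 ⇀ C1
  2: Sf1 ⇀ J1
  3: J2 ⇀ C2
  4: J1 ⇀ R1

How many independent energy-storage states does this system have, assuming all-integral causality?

β2 →Sf1  (Sf1 (Sf) sets flow on bond)
β0 →J1  (1-jn J1 has f-setter on 2)
β1 →J1  (1-jn J1 has f-setter on 2)
β4 →J1  (1-jn J1 has f-setter on 2)
β3 →J2  (J2 needs exactly one e-in)

2  (C1, C2 all integral)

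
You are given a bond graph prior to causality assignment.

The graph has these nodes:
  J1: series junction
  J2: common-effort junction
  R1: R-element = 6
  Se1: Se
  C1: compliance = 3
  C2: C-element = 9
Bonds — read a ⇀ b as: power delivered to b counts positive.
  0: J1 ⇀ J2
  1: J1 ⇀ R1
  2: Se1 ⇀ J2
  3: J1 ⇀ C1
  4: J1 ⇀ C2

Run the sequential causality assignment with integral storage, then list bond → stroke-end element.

bond 0 →J1
bond 1 →R1
bond 2 →J2
bond 3 →J1
bond 4 →J1

β2 stroke at J2  (Se1 (Se) sets effort on bond)
β0 stroke at J1  (common-e at J2 fixed by 2)
β3 stroke at J1  (C1: C, integral causality)
β4 stroke at J1  (C2 integral (e out))
β1 stroke at R1  (J1 needs exactly one f-in)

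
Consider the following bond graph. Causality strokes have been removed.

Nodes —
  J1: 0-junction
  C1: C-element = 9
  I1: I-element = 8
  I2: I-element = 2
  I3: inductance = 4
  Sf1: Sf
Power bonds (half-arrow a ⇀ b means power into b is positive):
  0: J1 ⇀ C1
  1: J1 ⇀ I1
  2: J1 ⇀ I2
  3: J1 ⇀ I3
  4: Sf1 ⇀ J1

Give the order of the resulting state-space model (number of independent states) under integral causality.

4  (C1, I1, I2, I3 all integral)

bond 4 |Sf1  (Sf1 (Sf) sets flow on bond)
bond 0 |J1  (C1 integral (e out))
bond 1 |I1  (J1 effort already set via bond 0)
bond 2 |I2  (common-e at J1 fixed by 0)
bond 3 |I3  (J1 effort already set via bond 0)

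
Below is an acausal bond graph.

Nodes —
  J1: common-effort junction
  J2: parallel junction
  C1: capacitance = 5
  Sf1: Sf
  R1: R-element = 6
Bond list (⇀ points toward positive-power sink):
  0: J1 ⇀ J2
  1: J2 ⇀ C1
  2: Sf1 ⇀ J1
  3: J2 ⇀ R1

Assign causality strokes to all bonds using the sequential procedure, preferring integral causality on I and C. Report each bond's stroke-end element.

#0 stroke→J1
#1 stroke→J2
#2 stroke→Sf1
#3 stroke→R1

#2 stroke at Sf1  (Sf1 (Sf) sets flow on bond)
#0 stroke at J1  (J1: last free bond brings effort in)
#1 stroke at J2  (prefer integral on C1)
#3 stroke at R1  (J2: bond 1 brought effort, rest push out)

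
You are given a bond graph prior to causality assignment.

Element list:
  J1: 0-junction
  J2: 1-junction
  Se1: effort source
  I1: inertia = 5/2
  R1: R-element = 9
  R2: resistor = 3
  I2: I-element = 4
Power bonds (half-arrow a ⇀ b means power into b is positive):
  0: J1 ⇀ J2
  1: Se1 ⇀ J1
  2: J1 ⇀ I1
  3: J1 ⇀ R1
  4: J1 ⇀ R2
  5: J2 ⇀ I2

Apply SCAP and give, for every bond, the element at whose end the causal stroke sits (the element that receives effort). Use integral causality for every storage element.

bond 0 →J2
bond 1 →J1
bond 2 →I1
bond 3 →R1
bond 4 →R2
bond 5 →I2

bond 1 |J1  (source Se1 imposes e)
bond 0 |J2  (J1: bond 1 brought effort, rest push out)
bond 2 |I1  (0-jn J1 has e-setter on 1)
bond 3 |R1  (J1: bond 1 brought effort, rest push out)
bond 4 |R2  (J1: bond 1 brought effort, rest push out)
bond 5 |I2  (closing 1-jn rule on J2)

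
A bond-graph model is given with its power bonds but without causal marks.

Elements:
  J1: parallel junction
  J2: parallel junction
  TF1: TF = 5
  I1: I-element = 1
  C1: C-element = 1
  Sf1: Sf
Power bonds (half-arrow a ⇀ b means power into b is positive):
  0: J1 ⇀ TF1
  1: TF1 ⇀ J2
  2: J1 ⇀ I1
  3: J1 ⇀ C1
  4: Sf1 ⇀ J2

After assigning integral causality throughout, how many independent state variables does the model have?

bond 4 stroke at Sf1  (Sf1 (Sf) sets flow on bond)
bond 1 stroke at J2  (closing 0-jn rule on J2)
bond 0 stroke at TF1  (TF1 one-in-one-out from 1)
bond 2 stroke at I1  (I1: I, integral causality)
bond 3 stroke at J1  (closing 0-jn rule on J1)

2  (C1, I1 all integral)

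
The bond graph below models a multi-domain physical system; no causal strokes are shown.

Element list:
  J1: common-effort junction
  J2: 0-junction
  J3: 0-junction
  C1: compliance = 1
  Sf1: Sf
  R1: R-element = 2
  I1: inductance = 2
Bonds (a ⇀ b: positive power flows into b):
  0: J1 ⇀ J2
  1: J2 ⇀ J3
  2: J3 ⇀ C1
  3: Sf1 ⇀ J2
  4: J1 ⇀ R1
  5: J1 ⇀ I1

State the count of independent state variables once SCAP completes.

b3 →Sf1  (source Sf1 imposes f)
b2 →J3  (C1 outputs effort q/C1)
b1 →J2  (common-e at J3 fixed by 2)
b0 →J1  (J2 effort already set via bond 1)
b4 →R1  (common-e at J1 fixed by 0)
b5 →I1  (J1: bond 0 brought effort, rest push out)

2  (C1, I1 all integral)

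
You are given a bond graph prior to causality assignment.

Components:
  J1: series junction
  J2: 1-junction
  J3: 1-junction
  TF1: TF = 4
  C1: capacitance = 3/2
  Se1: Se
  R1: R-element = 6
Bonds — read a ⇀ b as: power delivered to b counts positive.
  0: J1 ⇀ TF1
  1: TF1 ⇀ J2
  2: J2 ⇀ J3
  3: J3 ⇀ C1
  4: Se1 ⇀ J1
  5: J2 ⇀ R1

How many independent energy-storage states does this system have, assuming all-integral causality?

#4 |J1  (Se1: effort source, stroke at far end)
#0 |TF1  (J1 needs exactly one f-in)
#1 |J2  (TF TF1: opposite of bond 0)
#3 |J3  (C1 integral (e out))
#2 |J2  (J3 needs exactly one f-in)
#5 |R1  (only one flow-in slot at J2)

1  (C1 all integral)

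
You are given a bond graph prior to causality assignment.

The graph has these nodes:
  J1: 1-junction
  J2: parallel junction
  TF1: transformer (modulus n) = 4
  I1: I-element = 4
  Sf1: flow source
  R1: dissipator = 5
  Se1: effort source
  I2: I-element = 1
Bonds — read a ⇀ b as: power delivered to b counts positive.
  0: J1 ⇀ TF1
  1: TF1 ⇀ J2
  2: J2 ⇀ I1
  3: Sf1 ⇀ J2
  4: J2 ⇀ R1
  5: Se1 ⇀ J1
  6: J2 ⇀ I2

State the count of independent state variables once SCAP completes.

2  (I1, I2 all integral)

bond 3 stroke at Sf1  (Sf1 (Sf) sets flow on bond)
bond 5 stroke at J1  (Se1 fixes effort; stroke away)
bond 0 stroke at TF1  (J1 needs exactly one f-in)
bond 1 stroke at J2  (TF1 one-in-one-out from 0)
bond 2 stroke at I1  (J2 effort already set via bond 1)
bond 4 stroke at R1  (J2 effort already set via bond 1)
bond 6 stroke at I2  (common-e at J2 fixed by 1)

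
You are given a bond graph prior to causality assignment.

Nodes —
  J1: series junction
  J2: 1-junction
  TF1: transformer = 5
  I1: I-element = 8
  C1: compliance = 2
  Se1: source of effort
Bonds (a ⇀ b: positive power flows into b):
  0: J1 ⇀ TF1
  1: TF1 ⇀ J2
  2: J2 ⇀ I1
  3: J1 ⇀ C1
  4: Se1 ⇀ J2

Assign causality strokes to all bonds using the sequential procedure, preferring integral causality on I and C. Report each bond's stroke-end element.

#0 stroke at TF1
#1 stroke at J2
#2 stroke at I1
#3 stroke at J1
#4 stroke at J2

β4 stroke at J2  (Se1 fixes effort; stroke away)
β2 stroke at I1  (prefer integral on I1)
β1 stroke at J2  (J2 flow already set via bond 2)
β0 stroke at TF1  (TF1 one-in-one-out from 1)
β3 stroke at J1  (J1: bond 0 brought flow, rest push out)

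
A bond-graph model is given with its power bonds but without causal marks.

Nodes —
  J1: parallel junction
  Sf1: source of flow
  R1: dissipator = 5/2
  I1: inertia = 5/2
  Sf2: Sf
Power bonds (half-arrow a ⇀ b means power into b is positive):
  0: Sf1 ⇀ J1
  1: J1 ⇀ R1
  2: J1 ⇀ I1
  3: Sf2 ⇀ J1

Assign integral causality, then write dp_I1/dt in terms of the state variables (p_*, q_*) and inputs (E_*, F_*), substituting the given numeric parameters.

dp_I1/dt = 5*F_Sf1/2 + 5*F_Sf2/2 - p_I1

β0 →Sf1  (source Sf1 imposes f)
β3 →Sf2  (Sf2: flow source, stroke at near end)
β2 →I1  (I1 integral (f out))
β1 →J1  (J1 needs exactly one e-in)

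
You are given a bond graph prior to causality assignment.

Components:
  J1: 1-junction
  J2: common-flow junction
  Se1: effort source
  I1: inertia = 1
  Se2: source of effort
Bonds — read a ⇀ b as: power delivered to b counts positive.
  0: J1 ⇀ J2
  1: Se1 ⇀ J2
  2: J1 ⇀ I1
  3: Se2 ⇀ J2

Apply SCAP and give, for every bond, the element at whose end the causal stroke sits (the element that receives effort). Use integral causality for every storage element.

b0 stroke at J1
b1 stroke at J2
b2 stroke at I1
b3 stroke at J2

b1 →J2  (Se1 fixes effort; stroke away)
b3 →J2  (Se2 fixes effort; stroke away)
b0 →J1  (J2 needs exactly one f-in)
b2 →I1  (closing 1-jn rule on J1)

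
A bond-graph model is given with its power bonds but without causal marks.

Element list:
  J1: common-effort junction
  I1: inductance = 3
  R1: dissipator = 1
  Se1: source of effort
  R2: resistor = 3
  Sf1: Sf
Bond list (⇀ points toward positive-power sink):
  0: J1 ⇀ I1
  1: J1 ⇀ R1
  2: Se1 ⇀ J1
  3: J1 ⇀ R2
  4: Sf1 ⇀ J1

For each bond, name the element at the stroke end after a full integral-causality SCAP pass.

β0 |I1
β1 |R1
β2 |J1
β3 |R2
β4 |Sf1

bond 2 stroke→J1  (source Se1 imposes e)
bond 4 stroke→Sf1  (Sf1 (Sf) sets flow on bond)
bond 0 stroke→I1  (J1: bond 2 brought effort, rest push out)
bond 1 stroke→R1  (J1: bond 2 brought effort, rest push out)
bond 3 stroke→R2  (J1: bond 2 brought effort, rest push out)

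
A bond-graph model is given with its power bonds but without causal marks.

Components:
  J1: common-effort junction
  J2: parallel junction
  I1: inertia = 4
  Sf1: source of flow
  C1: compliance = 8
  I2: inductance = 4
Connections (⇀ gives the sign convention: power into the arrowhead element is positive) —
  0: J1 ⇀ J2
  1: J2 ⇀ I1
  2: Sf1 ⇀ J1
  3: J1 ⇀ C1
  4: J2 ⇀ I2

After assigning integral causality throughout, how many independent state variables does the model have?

bond 2 stroke at Sf1  (Sf1 (Sf) sets flow on bond)
bond 1 stroke at I1  (I1: I, integral causality)
bond 3 stroke at J1  (C1 outputs effort q/C1)
bond 0 stroke at J2  (J1 effort already set via bond 3)
bond 4 stroke at I2  (J2: bond 0 brought effort, rest push out)

3  (C1, I1, I2 all integral)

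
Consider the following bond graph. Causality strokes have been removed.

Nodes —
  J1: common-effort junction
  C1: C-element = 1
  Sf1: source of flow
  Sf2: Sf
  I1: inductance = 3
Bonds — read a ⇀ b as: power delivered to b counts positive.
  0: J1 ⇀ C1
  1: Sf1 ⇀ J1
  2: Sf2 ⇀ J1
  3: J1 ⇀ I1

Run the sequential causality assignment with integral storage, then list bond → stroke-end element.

#1 →Sf1  (source Sf1 imposes f)
#2 →Sf2  (Sf2 fixes flow; stroke at Sf2)
#0 →J1  (C1 integral (e out))
#3 →I1  (J1 effort already set via bond 0)

b0 stroke at J1
b1 stroke at Sf1
b2 stroke at Sf2
b3 stroke at I1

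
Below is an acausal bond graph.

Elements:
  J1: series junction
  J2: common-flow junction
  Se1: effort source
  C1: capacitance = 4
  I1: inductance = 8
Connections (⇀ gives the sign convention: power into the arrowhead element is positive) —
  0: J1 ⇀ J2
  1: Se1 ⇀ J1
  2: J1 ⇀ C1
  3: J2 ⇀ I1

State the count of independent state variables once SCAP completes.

b1 |J1  (Se1: effort source, stroke at far end)
b2 |J1  (C1 outputs effort q/C1)
b0 |J2  (only one flow-in slot at J1)
b3 |I1  (closing 1-jn rule on J2)

2  (C1, I1 all integral)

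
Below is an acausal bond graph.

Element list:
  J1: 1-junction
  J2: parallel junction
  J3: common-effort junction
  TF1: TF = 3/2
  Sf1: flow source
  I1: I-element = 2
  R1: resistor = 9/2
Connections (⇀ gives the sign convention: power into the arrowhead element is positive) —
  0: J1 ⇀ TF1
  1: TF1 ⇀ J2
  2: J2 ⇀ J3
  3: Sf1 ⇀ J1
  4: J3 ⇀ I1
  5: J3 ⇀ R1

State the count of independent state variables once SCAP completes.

β3 |Sf1  (Sf1: flow source, stroke at near end)
β0 |J1  (J1: bond 3 brought flow, rest push out)
β1 |TF1  (TF TF1: opposite of bond 0)
β2 |J2  (J2: last free bond brings effort in)
β4 |I1  (I1: I, integral causality)
β5 |J3  (J3: last free bond brings effort in)

1  (I1 all integral)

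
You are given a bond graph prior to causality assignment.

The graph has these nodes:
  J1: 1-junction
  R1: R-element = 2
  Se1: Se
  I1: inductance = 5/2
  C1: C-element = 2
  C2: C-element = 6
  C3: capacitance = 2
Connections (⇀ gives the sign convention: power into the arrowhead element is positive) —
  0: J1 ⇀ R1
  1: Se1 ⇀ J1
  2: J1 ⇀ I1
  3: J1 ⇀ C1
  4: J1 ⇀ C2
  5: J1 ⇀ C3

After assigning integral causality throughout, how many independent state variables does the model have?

4  (C1, C2, C3, I1 all integral)

#1 stroke at J1  (Se1: effort source, stroke at far end)
#2 stroke at I1  (I1 integral (f out))
#0 stroke at J1  (common-f at J1 fixed by 2)
#3 stroke at J1  (1-jn J1 has f-setter on 2)
#4 stroke at J1  (J1: bond 2 brought flow, rest push out)
#5 stroke at J1  (common-f at J1 fixed by 2)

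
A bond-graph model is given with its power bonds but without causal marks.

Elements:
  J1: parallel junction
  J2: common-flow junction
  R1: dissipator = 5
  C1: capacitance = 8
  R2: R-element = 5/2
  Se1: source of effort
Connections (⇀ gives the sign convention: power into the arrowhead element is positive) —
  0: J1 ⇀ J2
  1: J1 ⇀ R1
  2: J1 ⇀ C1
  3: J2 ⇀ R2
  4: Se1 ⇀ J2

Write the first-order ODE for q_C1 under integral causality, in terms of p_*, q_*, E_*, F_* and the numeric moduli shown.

dq_C1/dt = -2*E_Se1/5 - 3*q_C1/40

bond 4 →J2  (Se1 (Se) sets effort on bond)
bond 2 →J1  (C1 outputs effort q/C1)
bond 0 →J2  (common-e at J1 fixed by 2)
bond 1 →R1  (0-jn J1 has e-setter on 2)
bond 3 →R2  (J2: last free bond brings flow in)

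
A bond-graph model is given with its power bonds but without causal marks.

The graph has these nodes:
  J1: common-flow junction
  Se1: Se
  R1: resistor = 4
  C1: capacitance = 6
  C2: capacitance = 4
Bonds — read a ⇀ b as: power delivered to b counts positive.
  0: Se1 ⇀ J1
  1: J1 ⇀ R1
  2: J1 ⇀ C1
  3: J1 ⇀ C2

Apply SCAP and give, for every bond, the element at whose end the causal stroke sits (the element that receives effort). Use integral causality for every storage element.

β0 →J1  (Se1 (Se) sets effort on bond)
β2 →J1  (C1 integral (e out))
β3 →J1  (C2 outputs effort q/C2)
β1 →R1  (closing 1-jn rule on J1)

bond 0 |J1
bond 1 |R1
bond 2 |J1
bond 3 |J1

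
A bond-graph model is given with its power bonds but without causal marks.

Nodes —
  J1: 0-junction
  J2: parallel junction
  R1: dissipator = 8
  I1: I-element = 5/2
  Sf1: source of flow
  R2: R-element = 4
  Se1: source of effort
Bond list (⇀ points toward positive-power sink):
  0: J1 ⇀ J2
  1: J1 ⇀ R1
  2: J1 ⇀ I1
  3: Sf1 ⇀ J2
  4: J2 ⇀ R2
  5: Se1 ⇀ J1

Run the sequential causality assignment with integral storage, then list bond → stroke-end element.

β3 →Sf1  (Sf1 (Sf) sets flow on bond)
β5 →J1  (Se1 fixes effort; stroke away)
β0 →J2  (common-e at J1 fixed by 5)
β1 →R1  (0-jn J1 has e-setter on 5)
β2 →I1  (0-jn J1 has e-setter on 5)
β4 →R2  (J2: bond 0 brought effort, rest push out)

#0 stroke at J2
#1 stroke at R1
#2 stroke at I1
#3 stroke at Sf1
#4 stroke at R2
#5 stroke at J1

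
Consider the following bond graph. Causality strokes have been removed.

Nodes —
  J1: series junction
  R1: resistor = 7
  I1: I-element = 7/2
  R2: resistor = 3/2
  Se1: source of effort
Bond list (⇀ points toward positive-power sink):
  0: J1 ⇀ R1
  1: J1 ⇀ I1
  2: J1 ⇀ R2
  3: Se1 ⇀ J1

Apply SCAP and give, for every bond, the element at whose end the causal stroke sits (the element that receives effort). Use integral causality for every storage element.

#0 stroke→J1
#1 stroke→I1
#2 stroke→J1
#3 stroke→J1

b3 stroke→J1  (Se1: effort source, stroke at far end)
b1 stroke→I1  (I1: I, integral causality)
b0 stroke→J1  (common-f at J1 fixed by 1)
b2 stroke→J1  (J1: bond 1 brought flow, rest push out)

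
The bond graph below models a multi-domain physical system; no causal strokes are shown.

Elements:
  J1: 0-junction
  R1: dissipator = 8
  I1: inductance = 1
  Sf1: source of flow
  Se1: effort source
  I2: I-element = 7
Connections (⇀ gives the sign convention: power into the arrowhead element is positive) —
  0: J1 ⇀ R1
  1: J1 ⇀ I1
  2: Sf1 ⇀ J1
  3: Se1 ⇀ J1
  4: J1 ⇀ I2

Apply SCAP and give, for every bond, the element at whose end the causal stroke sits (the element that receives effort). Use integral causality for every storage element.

bond 0 stroke at R1
bond 1 stroke at I1
bond 2 stroke at Sf1
bond 3 stroke at J1
bond 4 stroke at I2

b2 stroke→Sf1  (Sf1 (Sf) sets flow on bond)
b3 stroke→J1  (Se1 fixes effort; stroke away)
b0 stroke→R1  (0-jn J1 has e-setter on 3)
b1 stroke→I1  (J1 effort already set via bond 3)
b4 stroke→I2  (J1 effort already set via bond 3)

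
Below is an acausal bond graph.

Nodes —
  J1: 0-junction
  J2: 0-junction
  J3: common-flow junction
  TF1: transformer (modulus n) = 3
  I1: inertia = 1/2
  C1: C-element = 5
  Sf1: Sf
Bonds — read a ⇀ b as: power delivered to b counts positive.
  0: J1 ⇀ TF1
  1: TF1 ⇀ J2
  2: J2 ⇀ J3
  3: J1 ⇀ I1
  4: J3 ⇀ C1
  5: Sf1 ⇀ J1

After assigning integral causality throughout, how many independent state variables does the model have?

2  (C1, I1 all integral)

bond 5 |Sf1  (Sf1 (Sf) sets flow on bond)
bond 3 |I1  (I1 integral (f out))
bond 0 |J1  (closing 0-jn rule on J1)
bond 1 |TF1  (TF1 one-in-one-out from 0)
bond 2 |J2  (J2 needs exactly one e-in)
bond 4 |J3  (1-jn J3 has f-setter on 2)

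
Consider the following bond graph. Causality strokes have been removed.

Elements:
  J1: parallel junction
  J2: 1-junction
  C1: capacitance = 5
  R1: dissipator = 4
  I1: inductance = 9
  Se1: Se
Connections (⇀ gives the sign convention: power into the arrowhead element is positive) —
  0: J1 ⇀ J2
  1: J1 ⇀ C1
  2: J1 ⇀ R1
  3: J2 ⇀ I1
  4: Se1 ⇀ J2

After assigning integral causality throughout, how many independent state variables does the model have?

2  (C1, I1 all integral)

bond 4 stroke→J2  (Se1 fixes effort; stroke away)
bond 1 stroke→J1  (C1: C, integral causality)
bond 0 stroke→J2  (J1 effort already set via bond 1)
bond 2 stroke→R1  (common-e at J1 fixed by 1)
bond 3 stroke→I1  (J2: last free bond brings flow in)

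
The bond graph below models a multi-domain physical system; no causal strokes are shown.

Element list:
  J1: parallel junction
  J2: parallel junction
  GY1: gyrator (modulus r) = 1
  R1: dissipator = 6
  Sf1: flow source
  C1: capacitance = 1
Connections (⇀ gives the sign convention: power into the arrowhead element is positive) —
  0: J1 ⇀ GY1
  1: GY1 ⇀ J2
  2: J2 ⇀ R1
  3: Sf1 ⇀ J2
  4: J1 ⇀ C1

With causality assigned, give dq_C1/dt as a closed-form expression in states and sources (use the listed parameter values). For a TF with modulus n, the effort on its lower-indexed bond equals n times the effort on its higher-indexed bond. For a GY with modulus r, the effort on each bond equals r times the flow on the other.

bond 3 →Sf1  (Sf1 fixes flow; stroke at Sf1)
bond 4 →J1  (C1 integral (e out))
bond 0 →GY1  (common-e at J1 fixed by 4)
bond 1 →GY1  (through GY1, causality inverts; strokes same side of GY1)
bond 2 →J2  (J2: last free bond brings effort in)

dq_C1/dt = -6*F_Sf1 - 6*q_C1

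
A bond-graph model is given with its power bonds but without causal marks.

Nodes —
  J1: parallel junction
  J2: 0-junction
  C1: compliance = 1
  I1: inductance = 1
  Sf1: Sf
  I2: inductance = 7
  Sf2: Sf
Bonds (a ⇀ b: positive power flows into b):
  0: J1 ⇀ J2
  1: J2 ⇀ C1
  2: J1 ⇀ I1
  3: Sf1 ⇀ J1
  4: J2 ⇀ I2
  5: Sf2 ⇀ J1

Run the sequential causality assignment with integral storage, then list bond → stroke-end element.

bond 0 |J1
bond 1 |J2
bond 2 |I1
bond 3 |Sf1
bond 4 |I2
bond 5 |Sf2

β3 →Sf1  (Sf1 (Sf) sets flow on bond)
β5 →Sf2  (Sf2: flow source, stroke at near end)
β1 →J2  (C1: C, integral causality)
β0 →J1  (J2 effort already set via bond 1)
β4 →I2  (J2: bond 1 brought effort, rest push out)
β2 →I1  (J1 effort already set via bond 0)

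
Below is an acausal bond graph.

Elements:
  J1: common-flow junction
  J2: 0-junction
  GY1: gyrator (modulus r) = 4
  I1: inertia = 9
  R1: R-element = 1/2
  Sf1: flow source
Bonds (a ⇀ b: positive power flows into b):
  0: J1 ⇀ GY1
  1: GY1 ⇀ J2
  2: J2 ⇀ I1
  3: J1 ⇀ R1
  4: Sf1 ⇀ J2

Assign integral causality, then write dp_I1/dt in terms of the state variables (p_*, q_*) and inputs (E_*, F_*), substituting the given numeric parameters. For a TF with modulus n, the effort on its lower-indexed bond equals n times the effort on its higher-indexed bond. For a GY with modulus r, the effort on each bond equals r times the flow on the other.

dp_I1/dt = 32*F_Sf1 - 32*p_I1/9

#4 stroke→Sf1  (Sf1: flow source, stroke at near end)
#2 stroke→I1  (I1: I, integral causality)
#1 stroke→J2  (only one effort-in slot at J2)
#0 stroke→J1  (GY GY1: same side as bond 1)
#3 stroke→R1  (only one flow-in slot at J1)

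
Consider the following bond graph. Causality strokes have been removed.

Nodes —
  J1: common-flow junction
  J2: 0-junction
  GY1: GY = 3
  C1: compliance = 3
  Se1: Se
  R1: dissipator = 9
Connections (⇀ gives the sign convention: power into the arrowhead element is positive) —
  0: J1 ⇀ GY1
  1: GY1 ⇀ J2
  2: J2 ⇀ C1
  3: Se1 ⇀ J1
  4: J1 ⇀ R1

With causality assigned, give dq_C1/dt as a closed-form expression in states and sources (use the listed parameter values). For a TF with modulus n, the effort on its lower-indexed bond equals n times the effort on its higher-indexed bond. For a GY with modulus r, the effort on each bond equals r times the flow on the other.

b3 |J1  (source Se1 imposes e)
b2 |J2  (prefer integral on C1)
b1 |GY1  (J2 effort already set via bond 2)
b0 |GY1  (through GY1, causality inverts; strokes same side of GY1)
b4 |J1  (J1: bond 0 brought flow, rest push out)

dq_C1/dt = E_Se1/3 - q_C1/3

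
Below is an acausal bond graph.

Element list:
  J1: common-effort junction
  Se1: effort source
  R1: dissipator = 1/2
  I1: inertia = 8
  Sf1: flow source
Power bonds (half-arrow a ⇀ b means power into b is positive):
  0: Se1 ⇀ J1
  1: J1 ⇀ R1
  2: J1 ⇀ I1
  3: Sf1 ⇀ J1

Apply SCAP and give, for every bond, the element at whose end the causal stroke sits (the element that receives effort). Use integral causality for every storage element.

#0 stroke at J1  (Se1 (Se) sets effort on bond)
#3 stroke at Sf1  (Sf1: flow source, stroke at near end)
#1 stroke at R1  (0-jn J1 has e-setter on 0)
#2 stroke at I1  (J1 effort already set via bond 0)

bond 0 stroke→J1
bond 1 stroke→R1
bond 2 stroke→I1
bond 3 stroke→Sf1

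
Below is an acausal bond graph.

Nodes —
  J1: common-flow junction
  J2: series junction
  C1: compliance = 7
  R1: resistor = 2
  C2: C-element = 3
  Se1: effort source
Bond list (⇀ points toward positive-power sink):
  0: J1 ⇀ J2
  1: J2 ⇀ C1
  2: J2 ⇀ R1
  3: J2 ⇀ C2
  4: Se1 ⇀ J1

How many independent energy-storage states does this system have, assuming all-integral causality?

2  (C1, C2 all integral)

#4 stroke at J1  (source Se1 imposes e)
#0 stroke at J2  (J1: last free bond brings flow in)
#1 stroke at J2  (prefer integral on C1)
#3 stroke at J2  (C2 outputs effort q/C2)
#2 stroke at R1  (only one flow-in slot at J2)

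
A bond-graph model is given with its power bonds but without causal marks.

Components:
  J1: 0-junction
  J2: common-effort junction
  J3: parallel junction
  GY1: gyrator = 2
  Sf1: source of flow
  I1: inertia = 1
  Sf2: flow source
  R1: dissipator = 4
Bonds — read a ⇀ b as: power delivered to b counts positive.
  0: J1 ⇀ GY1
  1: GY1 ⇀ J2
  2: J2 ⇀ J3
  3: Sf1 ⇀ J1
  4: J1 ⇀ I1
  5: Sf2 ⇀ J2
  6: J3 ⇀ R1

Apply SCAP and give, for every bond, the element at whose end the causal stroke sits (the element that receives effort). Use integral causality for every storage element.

β3 →Sf1  (source Sf1 imposes f)
β5 →Sf2  (source Sf2 imposes f)
β4 →I1  (prefer integral on I1)
β0 →J1  (closing 0-jn rule on J1)
β1 →J2  (GY GY1: same side as bond 0)
β2 →J3  (0-jn J2 has e-setter on 1)
β6 →R1  (J3: bond 2 brought effort, rest push out)

β0 stroke at J1
β1 stroke at J2
β2 stroke at J3
β3 stroke at Sf1
β4 stroke at I1
β5 stroke at Sf2
β6 stroke at R1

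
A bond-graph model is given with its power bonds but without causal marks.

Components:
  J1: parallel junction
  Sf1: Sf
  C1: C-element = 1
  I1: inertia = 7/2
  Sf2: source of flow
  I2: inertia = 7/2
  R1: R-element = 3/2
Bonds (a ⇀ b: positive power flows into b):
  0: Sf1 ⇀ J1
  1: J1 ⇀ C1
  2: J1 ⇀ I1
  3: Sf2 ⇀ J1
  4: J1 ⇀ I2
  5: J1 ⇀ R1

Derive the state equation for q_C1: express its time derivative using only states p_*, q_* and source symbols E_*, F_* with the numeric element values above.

b0 |Sf1  (source Sf1 imposes f)
b3 |Sf2  (Sf2: flow source, stroke at near end)
b1 |J1  (C1 integral (e out))
b2 |I1  (0-jn J1 has e-setter on 1)
b4 |I2  (0-jn J1 has e-setter on 1)
b5 |R1  (common-e at J1 fixed by 1)

dq_C1/dt = F_Sf1 + F_Sf2 - 2*p_I1/7 - 2*p_I2/7 - 2*q_C1/3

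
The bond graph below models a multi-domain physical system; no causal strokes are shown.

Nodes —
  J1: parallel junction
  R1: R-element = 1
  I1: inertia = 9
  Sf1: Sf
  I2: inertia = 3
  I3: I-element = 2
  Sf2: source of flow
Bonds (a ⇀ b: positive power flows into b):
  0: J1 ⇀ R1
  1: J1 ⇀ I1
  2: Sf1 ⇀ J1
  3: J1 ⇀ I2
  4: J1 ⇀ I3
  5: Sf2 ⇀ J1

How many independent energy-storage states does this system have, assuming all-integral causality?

3  (I1, I2, I3 all integral)

bond 2 |Sf1  (Sf1 (Sf) sets flow on bond)
bond 5 |Sf2  (source Sf2 imposes f)
bond 1 |I1  (I1 outputs flow p/I1)
bond 3 |I2  (I2 integral (f out))
bond 4 |I3  (I3: I, integral causality)
bond 0 |J1  (only one effort-in slot at J1)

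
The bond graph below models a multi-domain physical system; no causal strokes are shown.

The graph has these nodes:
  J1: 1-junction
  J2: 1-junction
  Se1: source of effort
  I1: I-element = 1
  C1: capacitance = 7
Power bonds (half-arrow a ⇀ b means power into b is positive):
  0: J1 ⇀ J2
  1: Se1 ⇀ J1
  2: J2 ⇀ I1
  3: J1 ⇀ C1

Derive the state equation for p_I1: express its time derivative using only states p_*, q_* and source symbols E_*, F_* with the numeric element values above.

b1 stroke at J1  (Se1 (Se) sets effort on bond)
b2 stroke at I1  (I1: I, integral causality)
b0 stroke at J2  (1-jn J2 has f-setter on 2)
b3 stroke at J1  (1-jn J1 has f-setter on 0)

dp_I1/dt = E_Se1 - q_C1/7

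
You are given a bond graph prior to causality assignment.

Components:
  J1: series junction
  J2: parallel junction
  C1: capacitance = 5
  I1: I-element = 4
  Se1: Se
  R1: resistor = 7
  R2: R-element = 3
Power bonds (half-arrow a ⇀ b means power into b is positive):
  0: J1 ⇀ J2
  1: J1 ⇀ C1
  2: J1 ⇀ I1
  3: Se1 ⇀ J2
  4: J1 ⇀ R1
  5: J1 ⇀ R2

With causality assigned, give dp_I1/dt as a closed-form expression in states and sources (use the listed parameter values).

dp_I1/dt = -E_Se1 - 5*p_I1/2 - q_C1/5

b3 →J2  (source Se1 imposes e)
b0 →J1  (common-e at J2 fixed by 3)
b1 →J1  (C1 outputs effort q/C1)
b2 →I1  (prefer integral on I1)
b4 →J1  (common-f at J1 fixed by 2)
b5 →J1  (1-jn J1 has f-setter on 2)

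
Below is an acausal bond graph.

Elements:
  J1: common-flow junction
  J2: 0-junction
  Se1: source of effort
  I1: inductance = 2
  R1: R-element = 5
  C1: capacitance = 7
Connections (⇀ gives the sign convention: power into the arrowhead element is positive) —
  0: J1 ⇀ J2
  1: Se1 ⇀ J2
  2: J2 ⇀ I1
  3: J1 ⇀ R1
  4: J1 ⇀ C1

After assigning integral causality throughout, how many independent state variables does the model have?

bond 1 →J2  (Se1 fixes effort; stroke away)
bond 0 →J1  (common-e at J2 fixed by 1)
bond 2 →I1  (common-e at J2 fixed by 1)
bond 4 →J1  (C1: C, integral causality)
bond 3 →R1  (J1 needs exactly one f-in)

2  (C1, I1 all integral)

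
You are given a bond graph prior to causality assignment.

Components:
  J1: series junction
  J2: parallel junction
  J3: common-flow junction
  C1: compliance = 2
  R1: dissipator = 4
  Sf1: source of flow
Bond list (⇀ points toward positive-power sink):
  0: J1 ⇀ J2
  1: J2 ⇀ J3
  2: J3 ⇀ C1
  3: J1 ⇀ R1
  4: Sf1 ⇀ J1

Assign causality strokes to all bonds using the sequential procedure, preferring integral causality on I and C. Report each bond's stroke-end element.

β4 stroke→Sf1  (Sf1: flow source, stroke at near end)
β0 stroke→J1  (common-f at J1 fixed by 4)
β3 stroke→J1  (J1: bond 4 brought flow, rest push out)
β1 stroke→J2  (closing 0-jn rule on J2)
β2 stroke→J3  (common-f at J3 fixed by 1)

β0 |J1
β1 |J2
β2 |J3
β3 |J1
β4 |Sf1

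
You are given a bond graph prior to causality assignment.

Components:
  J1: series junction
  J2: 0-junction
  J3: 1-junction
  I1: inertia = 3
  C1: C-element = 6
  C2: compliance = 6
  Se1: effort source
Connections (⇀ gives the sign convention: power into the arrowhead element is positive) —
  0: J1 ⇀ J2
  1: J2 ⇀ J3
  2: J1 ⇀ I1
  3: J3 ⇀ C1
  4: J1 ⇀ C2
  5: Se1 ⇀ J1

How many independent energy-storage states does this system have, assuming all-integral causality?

#5 stroke→J1  (Se1 fixes effort; stroke away)
#2 stroke→I1  (I1: I, integral causality)
#0 stroke→J1  (common-f at J1 fixed by 2)
#4 stroke→J1  (J1: bond 2 brought flow, rest push out)
#1 stroke→J2  (only one effort-in slot at J2)
#3 stroke→J3  (1-jn J3 has f-setter on 1)

3  (C1, C2, I1 all integral)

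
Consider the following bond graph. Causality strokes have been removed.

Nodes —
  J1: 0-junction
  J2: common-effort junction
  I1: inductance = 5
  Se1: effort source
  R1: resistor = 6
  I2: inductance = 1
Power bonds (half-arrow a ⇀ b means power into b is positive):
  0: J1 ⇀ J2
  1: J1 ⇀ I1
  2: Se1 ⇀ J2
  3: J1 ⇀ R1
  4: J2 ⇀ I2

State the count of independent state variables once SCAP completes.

2  (I1, I2 all integral)

β2 stroke at J2  (Se1: effort source, stroke at far end)
β0 stroke at J1  (0-jn J2 has e-setter on 2)
β4 stroke at I2  (common-e at J2 fixed by 2)
β1 stroke at I1  (J1: bond 0 brought effort, rest push out)
β3 stroke at R1  (0-jn J1 has e-setter on 0)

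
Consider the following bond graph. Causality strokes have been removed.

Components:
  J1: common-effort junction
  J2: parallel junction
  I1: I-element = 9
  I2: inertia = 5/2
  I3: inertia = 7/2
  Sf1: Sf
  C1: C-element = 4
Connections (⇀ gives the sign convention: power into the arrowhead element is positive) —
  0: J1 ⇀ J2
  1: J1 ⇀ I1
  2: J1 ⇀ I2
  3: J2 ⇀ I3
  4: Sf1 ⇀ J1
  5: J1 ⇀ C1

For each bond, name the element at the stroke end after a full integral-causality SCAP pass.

b0 |J2
b1 |I1
b2 |I2
b3 |I3
b4 |Sf1
b5 |J1

bond 4 →Sf1  (Sf1 (Sf) sets flow on bond)
bond 1 →I1  (I1 outputs flow p/I1)
bond 2 →I2  (prefer integral on I2)
bond 3 →I3  (I3 outputs flow p/I3)
bond 0 →J2  (closing 0-jn rule on J2)
bond 5 →J1  (J1: last free bond brings effort in)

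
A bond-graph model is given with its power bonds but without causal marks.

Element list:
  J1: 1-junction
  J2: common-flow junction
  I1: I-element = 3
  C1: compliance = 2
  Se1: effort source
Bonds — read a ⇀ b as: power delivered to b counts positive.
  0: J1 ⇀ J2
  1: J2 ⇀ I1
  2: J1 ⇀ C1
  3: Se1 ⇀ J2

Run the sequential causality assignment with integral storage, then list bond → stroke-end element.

bond 0 stroke→J2
bond 1 stroke→I1
bond 2 stroke→J1
bond 3 stroke→J2

β3 stroke at J2  (Se1: effort source, stroke at far end)
β1 stroke at I1  (I1: I, integral causality)
β0 stroke at J2  (1-jn J2 has f-setter on 1)
β2 stroke at J1  (1-jn J1 has f-setter on 0)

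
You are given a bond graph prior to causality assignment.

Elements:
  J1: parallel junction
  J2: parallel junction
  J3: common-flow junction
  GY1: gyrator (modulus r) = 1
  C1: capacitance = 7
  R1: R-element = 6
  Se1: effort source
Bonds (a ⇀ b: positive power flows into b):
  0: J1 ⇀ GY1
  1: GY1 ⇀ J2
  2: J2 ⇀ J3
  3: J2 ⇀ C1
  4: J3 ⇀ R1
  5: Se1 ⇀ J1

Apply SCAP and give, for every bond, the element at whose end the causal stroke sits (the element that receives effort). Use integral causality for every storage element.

#0 →GY1
#1 →GY1
#2 →J3
#3 →J2
#4 →R1
#5 →J1

b5 stroke→J1  (Se1: effort source, stroke at far end)
b0 stroke→GY1  (J1 effort already set via bond 5)
b1 stroke→GY1  (GY GY1: same side as bond 0)
b3 stroke→J2  (C1 outputs effort q/C1)
b2 stroke→J3  (0-jn J2 has e-setter on 3)
b4 stroke→R1  (closing 1-jn rule on J3)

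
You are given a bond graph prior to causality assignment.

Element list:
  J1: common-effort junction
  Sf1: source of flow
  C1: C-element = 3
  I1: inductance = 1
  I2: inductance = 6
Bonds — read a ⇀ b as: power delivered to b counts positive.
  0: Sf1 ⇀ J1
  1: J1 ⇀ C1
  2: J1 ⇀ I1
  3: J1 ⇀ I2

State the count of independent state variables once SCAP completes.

3  (C1, I1, I2 all integral)

#0 |Sf1  (Sf1: flow source, stroke at near end)
#1 |J1  (C1 integral (e out))
#2 |I1  (J1 effort already set via bond 1)
#3 |I2  (J1: bond 1 brought effort, rest push out)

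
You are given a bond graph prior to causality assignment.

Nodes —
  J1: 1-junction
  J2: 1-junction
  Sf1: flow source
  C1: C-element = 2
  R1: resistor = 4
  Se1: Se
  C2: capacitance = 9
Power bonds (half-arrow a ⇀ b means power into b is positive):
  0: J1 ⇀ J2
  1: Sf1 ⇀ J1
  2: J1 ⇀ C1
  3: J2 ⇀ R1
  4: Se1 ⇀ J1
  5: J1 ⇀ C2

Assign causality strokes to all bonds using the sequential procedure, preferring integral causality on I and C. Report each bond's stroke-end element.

b0 stroke→J1
b1 stroke→Sf1
b2 stroke→J1
b3 stroke→J2
b4 stroke→J1
b5 stroke→J1

#1 |Sf1  (Sf1 fixes flow; stroke at Sf1)
#4 |J1  (Se1: effort source, stroke at far end)
#0 |J1  (J1 flow already set via bond 1)
#2 |J1  (common-f at J1 fixed by 1)
#5 |J1  (common-f at J1 fixed by 1)
#3 |J2  (J2 flow already set via bond 0)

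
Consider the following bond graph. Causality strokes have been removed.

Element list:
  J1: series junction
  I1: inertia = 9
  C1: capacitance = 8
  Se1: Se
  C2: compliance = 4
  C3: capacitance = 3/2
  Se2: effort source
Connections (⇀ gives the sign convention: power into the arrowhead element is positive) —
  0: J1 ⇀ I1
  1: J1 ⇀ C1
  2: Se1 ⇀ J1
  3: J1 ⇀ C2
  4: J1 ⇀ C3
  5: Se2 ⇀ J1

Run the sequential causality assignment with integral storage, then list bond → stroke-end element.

#2 →J1  (source Se1 imposes e)
#5 →J1  (Se2 fixes effort; stroke away)
#0 →I1  (I1 outputs flow p/I1)
#1 →J1  (J1: bond 0 brought flow, rest push out)
#3 →J1  (1-jn J1 has f-setter on 0)
#4 →J1  (1-jn J1 has f-setter on 0)

#0 stroke→I1
#1 stroke→J1
#2 stroke→J1
#3 stroke→J1
#4 stroke→J1
#5 stroke→J1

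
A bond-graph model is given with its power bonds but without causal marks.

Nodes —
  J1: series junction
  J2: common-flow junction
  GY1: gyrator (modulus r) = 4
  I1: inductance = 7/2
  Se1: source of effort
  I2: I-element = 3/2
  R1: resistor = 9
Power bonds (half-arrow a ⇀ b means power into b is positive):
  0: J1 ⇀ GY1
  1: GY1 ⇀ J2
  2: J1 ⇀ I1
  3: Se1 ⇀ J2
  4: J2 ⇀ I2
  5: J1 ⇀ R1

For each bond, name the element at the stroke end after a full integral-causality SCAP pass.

bond 3 stroke→J2  (Se1 fixes effort; stroke away)
bond 2 stroke→I1  (I1 integral (f out))
bond 0 stroke→J1  (1-jn J1 has f-setter on 2)
bond 5 stroke→J1  (1-jn J1 has f-setter on 2)
bond 1 stroke→J2  (GY1: gyrator matches bond 0)
bond 4 stroke→I2  (only one flow-in slot at J2)

#0 stroke→J1
#1 stroke→J2
#2 stroke→I1
#3 stroke→J2
#4 stroke→I2
#5 stroke→J1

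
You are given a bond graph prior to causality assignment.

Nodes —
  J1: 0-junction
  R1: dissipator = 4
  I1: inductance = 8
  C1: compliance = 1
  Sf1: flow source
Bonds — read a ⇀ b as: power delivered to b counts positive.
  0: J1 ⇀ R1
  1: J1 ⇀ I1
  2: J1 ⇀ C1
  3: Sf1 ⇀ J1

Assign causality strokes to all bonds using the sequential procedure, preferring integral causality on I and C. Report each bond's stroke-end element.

b0 stroke→R1
b1 stroke→I1
b2 stroke→J1
b3 stroke→Sf1

#3 stroke→Sf1  (Sf1: flow source, stroke at near end)
#1 stroke→I1  (prefer integral on I1)
#2 stroke→J1  (C1 integral (e out))
#0 stroke→R1  (0-jn J1 has e-setter on 2)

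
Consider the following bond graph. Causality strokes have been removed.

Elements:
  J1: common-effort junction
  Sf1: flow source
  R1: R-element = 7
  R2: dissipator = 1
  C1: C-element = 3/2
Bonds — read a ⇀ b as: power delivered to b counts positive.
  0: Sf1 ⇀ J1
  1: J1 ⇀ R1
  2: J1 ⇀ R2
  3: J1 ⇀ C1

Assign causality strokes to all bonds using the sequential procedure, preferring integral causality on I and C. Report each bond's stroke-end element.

β0 stroke at Sf1  (Sf1 fixes flow; stroke at Sf1)
β3 stroke at J1  (C1: C, integral causality)
β1 stroke at R1  (0-jn J1 has e-setter on 3)
β2 stroke at R2  (J1 effort already set via bond 3)

bond 0 →Sf1
bond 1 →R1
bond 2 →R2
bond 3 →J1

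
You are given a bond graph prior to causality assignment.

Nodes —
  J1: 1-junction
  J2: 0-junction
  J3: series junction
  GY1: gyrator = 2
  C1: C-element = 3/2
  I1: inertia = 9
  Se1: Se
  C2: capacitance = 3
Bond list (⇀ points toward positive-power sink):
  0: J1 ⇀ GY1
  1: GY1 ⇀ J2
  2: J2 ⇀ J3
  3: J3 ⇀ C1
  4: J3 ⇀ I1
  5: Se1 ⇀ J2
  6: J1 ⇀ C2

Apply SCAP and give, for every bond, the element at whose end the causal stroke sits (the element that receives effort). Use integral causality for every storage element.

b5 stroke at J2  (source Se1 imposes e)
b1 stroke at GY1  (common-e at J2 fixed by 5)
b2 stroke at J3  (J2 effort already set via bond 5)
b0 stroke at GY1  (GY GY1: same side as bond 1)
b6 stroke at J1  (J1: bond 0 brought flow, rest push out)
b3 stroke at J3  (C1 outputs effort q/C1)
b4 stroke at I1  (closing 1-jn rule on J3)

bond 0 stroke at GY1
bond 1 stroke at GY1
bond 2 stroke at J3
bond 3 stroke at J3
bond 4 stroke at I1
bond 5 stroke at J2
bond 6 stroke at J1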